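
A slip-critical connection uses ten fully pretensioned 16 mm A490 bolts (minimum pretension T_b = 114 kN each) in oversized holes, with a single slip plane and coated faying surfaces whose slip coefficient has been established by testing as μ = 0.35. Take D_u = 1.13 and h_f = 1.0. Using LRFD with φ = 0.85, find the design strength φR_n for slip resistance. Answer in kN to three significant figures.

383 kN

R_n = μ · D_u · h_f · T_b · n_s · n_b = 0.35 × 1.13 × 1.0 × 114 × 1 × 10 = 450.9 kN.
Design strength φR_n = 0.85 × 450.9 = 383 kN.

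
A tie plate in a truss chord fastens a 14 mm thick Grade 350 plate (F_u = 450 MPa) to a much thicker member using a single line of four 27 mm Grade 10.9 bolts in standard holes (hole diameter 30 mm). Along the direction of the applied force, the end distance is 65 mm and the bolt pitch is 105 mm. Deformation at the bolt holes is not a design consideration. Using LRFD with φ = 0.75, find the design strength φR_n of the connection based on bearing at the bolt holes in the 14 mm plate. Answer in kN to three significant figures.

1500 kN

Per bolt r_n = 1.5 l_c t F_u ≤ 3.0 d t F_u; upper limit = 3.0 × 27 × 14 × 450 / 1000 = 510.3 kN.
Edge bolt: l_c = 65 − 30/2 = 50 mm → 1.5 × 50 × 14 × 450 / 1000 = 472.5 → r_n = 472.5 kN.
Interior bolts: l_c = 105 − 30 = 75 mm → 1.5 × 75 × 14 × 450 / 1000 = 708.8 → r_n = 510.3 kN.
R_n = 1 × 472.5 + 3 × 510.3 = 2003 kN.
Design strength φR_n = 0.75 × 2003 = 1500 kN.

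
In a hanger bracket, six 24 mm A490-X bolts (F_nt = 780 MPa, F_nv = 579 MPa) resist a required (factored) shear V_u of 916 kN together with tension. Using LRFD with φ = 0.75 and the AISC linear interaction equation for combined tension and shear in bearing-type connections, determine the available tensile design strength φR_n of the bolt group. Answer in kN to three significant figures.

A_b = π·24²/4 = 452.4 mm²; f_rv = 916 × 1000 / (6 × 452.4) = 337.5 MPa.
F'_nt = 1.3 F_nt − (F_nt / φF_nv) f_rv = 1.3·780 − (780/(0.75·579))·337.5 = 407.8 MPa, capped at F_nt → F'_nt = 407.8 MPa.
R_n = F'_nt · A_b · n = 407.8 × 452.4 × 6 / 1000 = 1107 kN.
Design strength φR_n = 0.75 × 1107 = 830 kN.

830 kN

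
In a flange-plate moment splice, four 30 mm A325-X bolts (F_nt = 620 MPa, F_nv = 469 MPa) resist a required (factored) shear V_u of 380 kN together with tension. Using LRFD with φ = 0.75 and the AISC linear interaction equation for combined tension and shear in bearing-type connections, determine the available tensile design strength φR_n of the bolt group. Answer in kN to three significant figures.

A_b = π·30²/4 = 706.9 mm²; f_rv = 380 × 1000 / (4 × 706.9) = 134.4 MPa.
F'_nt = 1.3 F_nt − (F_nt / φF_nv) f_rv = 1.3·620 − (620/(0.75·469))·134.4 = 569.1 MPa, capped at F_nt → F'_nt = 569.1 MPa.
R_n = F'_nt · A_b · n = 569.1 × 706.9 × 4 / 1000 = 1609 kN.
Design strength φR_n = 0.75 × 1609 = 1210 kN.

1210 kN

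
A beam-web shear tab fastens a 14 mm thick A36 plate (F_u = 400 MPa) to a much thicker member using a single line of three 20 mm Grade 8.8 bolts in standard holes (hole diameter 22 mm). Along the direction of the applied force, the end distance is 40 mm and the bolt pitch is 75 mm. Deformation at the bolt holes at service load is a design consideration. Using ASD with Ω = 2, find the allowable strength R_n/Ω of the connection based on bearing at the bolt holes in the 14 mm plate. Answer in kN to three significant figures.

366 kN

Per bolt r_n = 1.2 l_c t F_u ≤ 2.4 d t F_u; upper limit = 2.4 × 20 × 14 × 400 / 1000 = 268.8 kN.
Edge bolt: l_c = 40 − 22/2 = 29 mm → 1.2 × 29 × 14 × 400 / 1000 = 194.9 → r_n = 194.9 kN.
Interior bolts: l_c = 75 − 22 = 53 mm → 1.2 × 53 × 14 × 400 / 1000 = 356.2 → r_n = 268.8 kN.
R_n = 1 × 194.9 + 2 × 268.8 = 732.5 kN.
Allowable strength R_n/Ω = 732.5 / 2 = 366 kN.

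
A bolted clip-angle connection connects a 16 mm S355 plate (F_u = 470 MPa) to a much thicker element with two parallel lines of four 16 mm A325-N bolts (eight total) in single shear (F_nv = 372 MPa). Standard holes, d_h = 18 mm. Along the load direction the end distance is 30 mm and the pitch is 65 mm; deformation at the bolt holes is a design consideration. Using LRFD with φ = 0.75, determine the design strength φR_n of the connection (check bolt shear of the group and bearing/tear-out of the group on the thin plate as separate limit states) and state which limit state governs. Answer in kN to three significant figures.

Bolt shear: A_b = π·16²/4 = 201.1 mm²; R_n = 372 × 201.1 × 8 × 1 / 1000 = 598.4 kN → 0.75 × 598.4 = 449 kN.
Bearing (1.2 l_c t F_u ≤ 2.4 d t F_u): upper limit = 2.4·16·16·470 / 1000 = 288.8 kN.
  Edge l_c = 30 − 18/2 = 21 → r_n = 189.5 kN; interior l_c = 65 − 18 = 47 → r_n = 288.8 kN.
  R_n,bearing = 2·189.5 + 6·288.8 = 2112 kN → 0.75 × 2112 = 1580 kN.
Bolt shear governs: 449 kN.

449 kN (bolt shear governs)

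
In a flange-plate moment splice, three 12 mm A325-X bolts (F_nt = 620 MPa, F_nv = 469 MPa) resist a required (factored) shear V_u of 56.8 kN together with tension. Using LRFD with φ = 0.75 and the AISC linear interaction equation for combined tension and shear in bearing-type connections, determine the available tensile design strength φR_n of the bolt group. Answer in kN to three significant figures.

130 kN

A_b = π·12²/4 = 113.1 mm²; f_rv = 56.8 × 1000 / (3 × 113.1) = 167.4 MPa.
F'_nt = 1.3 F_nt − (F_nt / φF_nv) f_rv = 1.3·620 − (620/(0.75·469))·167.4 = 510.9 MPa, capped at F_nt → F'_nt = 510.9 MPa.
R_n = F'_nt · A_b · n = 510.9 × 113.1 × 3 / 1000 = 173.4 kN.
Design strength φR_n = 0.75 × 173.4 = 130 kN.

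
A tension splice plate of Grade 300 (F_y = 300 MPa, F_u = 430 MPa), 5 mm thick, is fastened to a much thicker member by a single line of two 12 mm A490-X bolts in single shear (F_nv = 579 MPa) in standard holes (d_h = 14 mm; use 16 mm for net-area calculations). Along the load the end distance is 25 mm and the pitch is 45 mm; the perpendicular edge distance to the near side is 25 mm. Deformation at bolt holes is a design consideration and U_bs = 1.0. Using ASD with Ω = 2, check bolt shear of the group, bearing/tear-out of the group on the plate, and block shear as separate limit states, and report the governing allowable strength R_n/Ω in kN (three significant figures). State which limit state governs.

47.9 kN (block shear governs)

Bolt shear: A_b = π·12²/4 = 113.1 mm²; R_n = 579 × 113.1 × 2 × 1 / 1000 = 131 kN → 131 / 2 = 65.5 kN.
Bearing: edge l_c = 18, r_n = 46.44 kN; interior l_c = 31, r_n = 61.92 kN; R_n = 46.44 + 1·61.92 = 108.4 kN → 54.2 kN.
Block shear: A_gv = 350, A_nv = 230, A_nt = 85 mm²; R_n = min(0.6F_uA_nv, 0.6F_yA_gv) + U_bs·F_u·A_nt = 95.89 kN → 47.9 kN.
Block shear governs: 47.9 kN.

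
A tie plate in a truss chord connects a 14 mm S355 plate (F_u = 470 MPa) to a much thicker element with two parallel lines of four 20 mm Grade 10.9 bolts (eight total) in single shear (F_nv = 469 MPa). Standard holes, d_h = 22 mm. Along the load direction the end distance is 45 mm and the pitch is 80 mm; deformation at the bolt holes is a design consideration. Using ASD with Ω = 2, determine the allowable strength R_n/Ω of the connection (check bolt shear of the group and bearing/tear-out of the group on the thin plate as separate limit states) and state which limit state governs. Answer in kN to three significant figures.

Bolt shear: A_b = π·20²/4 = 314.2 mm²; R_n = 469 × 314.2 × 8 × 1 / 1000 = 1179 kN → 1179 / 2 = 589 kN.
Bearing (1.2 l_c t F_u ≤ 2.4 d t F_u): upper limit = 2.4·20·14·470 / 1000 = 315.8 kN.
  Edge l_c = 45 − 22/2 = 34 → r_n = 268.5 kN; interior l_c = 80 − 22 = 58 → r_n = 315.8 kN.
  R_n,bearing = 2·268.5 + 6·315.8 = 2432 kN → 2432 / 2 = 1220 kN.
Bolt shear governs: 589 kN.

589 kN (bolt shear governs)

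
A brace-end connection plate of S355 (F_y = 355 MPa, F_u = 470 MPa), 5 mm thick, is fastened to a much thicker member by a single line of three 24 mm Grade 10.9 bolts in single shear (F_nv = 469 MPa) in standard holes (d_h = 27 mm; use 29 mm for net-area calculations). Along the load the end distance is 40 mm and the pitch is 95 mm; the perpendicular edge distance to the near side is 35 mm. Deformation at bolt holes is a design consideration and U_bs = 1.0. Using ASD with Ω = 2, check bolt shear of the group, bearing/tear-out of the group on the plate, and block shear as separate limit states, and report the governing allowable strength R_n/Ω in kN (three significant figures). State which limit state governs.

135 kN (block shear governs)

Bolt shear: A_b = π·24²/4 = 452.4 mm²; R_n = 469 × 452.4 × 3 × 1 / 1000 = 636.5 kN → 636.5 / 2 = 318 kN.
Bearing: edge l_c = 26.5, r_n = 74.73 kN; interior l_c = 68, r_n = 135.4 kN; R_n = 74.73 + 2·135.4 = 345.5 kN → 173 kN.
Block shear: A_gv = 1150, A_nv = 787.5, A_nt = 102.5 mm²; R_n = min(0.6F_uA_nv, 0.6F_yA_gv) + U_bs·F_u·A_nt = 270.2 kN → 135 kN.
Block shear governs: 135 kN.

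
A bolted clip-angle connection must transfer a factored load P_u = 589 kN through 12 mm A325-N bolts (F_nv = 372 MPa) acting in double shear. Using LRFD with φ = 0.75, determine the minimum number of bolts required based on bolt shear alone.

10 bolts

A_b = π·12²/4 = 113.1 mm².
Per-bolt design strength φR_n = 0.75 × 372 × 113.1 × 2 / 1000 = 63.11 kN.
n ≥ 589 / 63.11 = 9.333 → use 10 bolts.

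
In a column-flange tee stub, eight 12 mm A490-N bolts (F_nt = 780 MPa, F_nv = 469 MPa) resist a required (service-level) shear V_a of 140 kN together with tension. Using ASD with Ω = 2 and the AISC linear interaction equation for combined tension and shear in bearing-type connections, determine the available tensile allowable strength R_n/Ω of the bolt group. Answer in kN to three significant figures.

226 kN

A_b = π·12²/4 = 113.1 mm²; f_rv = 140 × 1000 / (8 × 113.1) = 154.7 MPa.
F'_nt = 1.3 F_nt − (Ω F_nt / F_nv) f_rv = 1.3·780 − (2·780/469)·154.7 = 499.3 MPa, capped at F_nt → F'_nt = 499.3 MPa.
R_n = F'_nt · A_b · n = 499.3 × 113.1 × 8 / 1000 = 451.8 kN.
Allowable strength R_n/Ω = 451.8 / 2 = 226 kN.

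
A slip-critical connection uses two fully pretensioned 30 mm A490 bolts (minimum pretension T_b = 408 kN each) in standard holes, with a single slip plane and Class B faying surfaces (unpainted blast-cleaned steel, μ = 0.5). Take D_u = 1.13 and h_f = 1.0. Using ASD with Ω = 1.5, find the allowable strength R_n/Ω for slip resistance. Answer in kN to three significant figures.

307 kN

R_n = μ · D_u · h_f · T_b · n_s · n_b = 0.5 × 1.13 × 1.0 × 408 × 1 × 2 = 461 kN.
Allowable strength R_n/Ω = 461 / 1.5 = 307 kN.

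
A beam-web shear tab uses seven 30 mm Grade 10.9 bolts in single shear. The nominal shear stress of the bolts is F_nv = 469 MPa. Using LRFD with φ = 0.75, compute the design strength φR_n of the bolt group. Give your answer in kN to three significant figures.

A_b = π × 30² / 4 = 706.9 mm².
R_n = F_nv · A_b · n · n_s = 469 × 706.9 × 7 × 1 / 1000 = 2321 kN.
Design strength φR_n = 0.75 × 2321 = 1740 kN.

1740 kN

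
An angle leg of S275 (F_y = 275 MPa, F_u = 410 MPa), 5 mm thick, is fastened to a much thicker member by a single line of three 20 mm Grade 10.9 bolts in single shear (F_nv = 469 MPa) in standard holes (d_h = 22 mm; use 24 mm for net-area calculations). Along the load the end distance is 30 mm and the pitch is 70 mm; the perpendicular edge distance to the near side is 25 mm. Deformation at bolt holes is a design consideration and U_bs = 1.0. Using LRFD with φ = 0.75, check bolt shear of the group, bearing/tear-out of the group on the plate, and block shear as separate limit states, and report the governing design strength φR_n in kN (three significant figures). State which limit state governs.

121 kN (block shear governs)

Bolt shear: A_b = π·20²/4 = 314.2 mm²; R_n = 469 × 314.2 × 3 × 1 / 1000 = 442 kN → 0.75 × 442 = 332 kN.
Bearing: edge l_c = 19, r_n = 46.74 kN; interior l_c = 48, r_n = 98.4 kN; R_n = 46.74 + 2·98.4 = 243.5 kN → 183 kN.
Block shear: A_gv = 850, A_nv = 550, A_nt = 65 mm²; R_n = min(0.6F_uA_nv, 0.6F_yA_gv) + U_bs·F_u·A_nt = 162 kN → 121 kN.
Block shear governs: 121 kN.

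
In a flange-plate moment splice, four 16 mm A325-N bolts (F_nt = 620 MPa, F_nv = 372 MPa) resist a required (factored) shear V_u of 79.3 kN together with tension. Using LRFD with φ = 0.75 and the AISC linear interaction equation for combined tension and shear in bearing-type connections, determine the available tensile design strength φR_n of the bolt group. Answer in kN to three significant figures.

354 kN

A_b = π·16²/4 = 201.1 mm²; f_rv = 79.3 × 1000 / (4 × 201.1) = 98.6 MPa.
F'_nt = 1.3 F_nt − (F_nt / φF_nv) f_rv = 1.3·620 − (620/(0.75·372))·98.6 = 586.9 MPa, capped at F_nt → F'_nt = 586.9 MPa.
R_n = F'_nt · A_b · n = 586.9 × 201.1 × 4 / 1000 = 472 kN.
Design strength φR_n = 0.75 × 472 = 354 kN.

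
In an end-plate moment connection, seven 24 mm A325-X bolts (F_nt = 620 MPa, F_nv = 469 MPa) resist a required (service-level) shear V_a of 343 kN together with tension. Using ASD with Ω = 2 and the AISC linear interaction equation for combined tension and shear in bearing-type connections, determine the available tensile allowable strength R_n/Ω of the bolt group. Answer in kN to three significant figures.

A_b = π·24²/4 = 452.4 mm²; f_rv = 343 × 1000 / (7 × 452.4) = 108.3 MPa.
F'_nt = 1.3 F_nt − (Ω F_nt / F_nv) f_rv = 1.3·620 − (2·620/469)·108.3 = 519.6 MPa, capped at F_nt → F'_nt = 519.6 MPa.
R_n = F'_nt · A_b · n = 519.6 × 452.4 × 7 / 1000 = 1646 kN.
Allowable strength R_n/Ω = 1646 / 2 = 823 kN.

823 kN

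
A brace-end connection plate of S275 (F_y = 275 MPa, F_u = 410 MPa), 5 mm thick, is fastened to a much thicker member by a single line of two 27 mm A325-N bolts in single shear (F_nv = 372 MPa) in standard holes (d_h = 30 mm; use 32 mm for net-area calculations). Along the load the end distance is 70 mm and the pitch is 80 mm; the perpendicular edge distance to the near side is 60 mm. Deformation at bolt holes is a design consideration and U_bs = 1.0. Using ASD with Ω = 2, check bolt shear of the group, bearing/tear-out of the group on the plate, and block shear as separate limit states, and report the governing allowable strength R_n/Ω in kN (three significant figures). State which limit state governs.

Bolt shear: A_b = π·27²/4 = 572.6 mm²; R_n = 372 × 572.6 × 2 × 1 / 1000 = 426 kN → 426 / 2 = 213 kN.
Bearing: edge l_c = 55, r_n = 132.8 kN; interior l_c = 50, r_n = 123 kN; R_n = 132.8 + 1·123 = 255.8 kN → 128 kN.
Block shear: A_gv = 750, A_nv = 510, A_nt = 220 mm²; R_n = min(0.6F_uA_nv, 0.6F_yA_gv) + U_bs·F_u·A_nt = 214 kN → 107 kN.
Block shear governs: 107 kN.

107 kN (block shear governs)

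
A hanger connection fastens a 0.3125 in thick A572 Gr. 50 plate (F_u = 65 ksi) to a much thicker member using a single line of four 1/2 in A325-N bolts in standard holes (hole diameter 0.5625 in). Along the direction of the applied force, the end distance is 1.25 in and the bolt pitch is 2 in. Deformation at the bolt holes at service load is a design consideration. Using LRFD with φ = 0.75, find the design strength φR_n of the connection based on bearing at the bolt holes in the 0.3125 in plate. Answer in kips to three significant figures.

Per bolt r_n = 1.2 l_c t F_u ≤ 2.4 d t F_u; upper limit = 2.4 × 0.5 × 0.3125 × 65 = 24.38 kips.
Edge bolt: l_c = 1.25 − 0.5625/2 = 0.9688 in → 1.2 × 0.9688 × 0.3125 × 65 = 23.61 → r_n = 23.61 kips.
Interior bolts: l_c = 2 − 0.5625 = 1.438 in → 1.2 × 1.438 × 0.3125 × 65 = 35.04 → r_n = 24.38 kips.
R_n = 1 × 23.61 + 3 × 24.38 = 96.74 kips.
Design strength φR_n = 0.75 × 96.74 = 72.6 kips.

72.6 kips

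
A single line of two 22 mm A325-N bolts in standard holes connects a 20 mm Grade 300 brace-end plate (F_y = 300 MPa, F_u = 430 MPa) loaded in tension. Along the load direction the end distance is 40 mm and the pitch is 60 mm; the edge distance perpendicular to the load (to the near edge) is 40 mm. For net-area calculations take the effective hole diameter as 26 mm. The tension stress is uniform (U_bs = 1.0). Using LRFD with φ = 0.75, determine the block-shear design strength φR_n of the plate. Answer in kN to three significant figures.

Shear plane L_v = 40 + 1·60 = 100 mm; A_gv = 100 × 20 = 2000 mm².
A_nv = (100 − 1.5·26) × 20 = 1220 mm².
A_nt = (40 − 0.5·26) × 20 = 540 mm².
0.6 F_u A_nv = 314.8 kN; 0.6 F_y A_gv = 360 kN → shear rupture governs the shear term.
R_n = 314.8 + 1.0 × 430 × 540 / 1000 = 547 kN.
Design strength φR_n = 0.75 × 547 = 410 kN.

410 kN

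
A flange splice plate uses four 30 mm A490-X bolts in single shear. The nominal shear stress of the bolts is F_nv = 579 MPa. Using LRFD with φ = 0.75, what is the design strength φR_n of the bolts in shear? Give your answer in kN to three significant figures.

A_b = π × 30² / 4 = 706.9 mm².
R_n = F_nv · A_b · n · n_s = 579 × 706.9 × 4 × 1 / 1000 = 1637 kN.
Design strength φR_n = 0.75 × 1637 = 1230 kN.

1230 kN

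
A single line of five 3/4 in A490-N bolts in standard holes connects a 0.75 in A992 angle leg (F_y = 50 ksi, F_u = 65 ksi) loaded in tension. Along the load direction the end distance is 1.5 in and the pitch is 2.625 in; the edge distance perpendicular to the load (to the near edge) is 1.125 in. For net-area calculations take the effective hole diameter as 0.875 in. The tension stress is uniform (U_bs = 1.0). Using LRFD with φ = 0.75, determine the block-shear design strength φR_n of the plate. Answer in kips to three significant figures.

202 kips

Shear plane L_v = 1.5 + 4·2.625 = 12 in; A_gv = 12 × 0.75 = 9 in².
A_nv = (12 − 4.5·0.875) × 0.75 = 6.047 in².
A_nt = (1.125 − 0.5·0.875) × 0.75 = 0.5156 in².
0.6 F_u A_nv = 235.8 kips; 0.6 F_y A_gv = 270 kips → shear rupture governs the shear term.
R_n = 235.8 + 1.0 × 65 × 0.5156 = 269.3 kips.
Design strength φR_n = 0.75 × 269.3 = 202 kips.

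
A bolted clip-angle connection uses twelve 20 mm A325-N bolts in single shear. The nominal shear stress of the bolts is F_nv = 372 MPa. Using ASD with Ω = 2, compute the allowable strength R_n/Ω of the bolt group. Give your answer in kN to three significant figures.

701 kN

A_b = π × 20² / 4 = 314.2 mm².
R_n = F_nv · A_b · n · n_s = 372 × 314.2 × 12 × 1 / 1000 = 1402 kN.
Allowable strength R_n/Ω = 1402 / 2 = 701 kN.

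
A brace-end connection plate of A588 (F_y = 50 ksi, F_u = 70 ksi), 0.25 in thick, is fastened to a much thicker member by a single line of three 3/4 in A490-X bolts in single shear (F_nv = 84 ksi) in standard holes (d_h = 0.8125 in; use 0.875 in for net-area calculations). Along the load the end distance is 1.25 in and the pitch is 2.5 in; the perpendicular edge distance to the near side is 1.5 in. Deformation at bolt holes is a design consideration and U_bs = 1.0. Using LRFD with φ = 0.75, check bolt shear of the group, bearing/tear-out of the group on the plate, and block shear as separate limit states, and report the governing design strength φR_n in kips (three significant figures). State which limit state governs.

Bolt shear: A_b = π·0.75²/4 = 0.4418 in²; R_n = 84 × 0.4418 × 3 × 1 = 111.3 kips → 0.75 × 111.3 = 83.5 kips.
Bearing: edge l_c = 0.8438, r_n = 17.72 kips; interior l_c = 1.688, r_n = 31.5 kips; R_n = 17.72 + 2·31.5 = 80.72 kips → 60.5 kips.
Block shear: A_gv = 1.562, A_nv = 1.016, A_nt = 0.2656 in²; R_n = min(0.6F_uA_nv, 0.6F_yA_gv) + U_bs·F_u·A_nt = 61.25 kips → 45.9 kips.
Block shear governs: 45.9 kips.

45.9 kips (block shear governs)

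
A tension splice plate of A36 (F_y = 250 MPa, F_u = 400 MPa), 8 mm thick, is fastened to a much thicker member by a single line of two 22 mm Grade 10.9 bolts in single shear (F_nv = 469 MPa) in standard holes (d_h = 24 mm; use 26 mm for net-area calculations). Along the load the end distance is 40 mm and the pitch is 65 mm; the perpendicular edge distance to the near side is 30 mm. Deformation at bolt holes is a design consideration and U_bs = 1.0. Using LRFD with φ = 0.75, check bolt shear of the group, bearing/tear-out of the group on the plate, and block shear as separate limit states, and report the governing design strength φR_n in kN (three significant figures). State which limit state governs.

135 kN (block shear governs)

Bolt shear: A_b = π·22²/4 = 380.1 mm²; R_n = 469 × 380.1 × 2 × 1 / 1000 = 356.6 kN → 0.75 × 356.6 = 267 kN.
Bearing: edge l_c = 28, r_n = 107.5 kN; interior l_c = 41, r_n = 157.4 kN; R_n = 107.5 + 1·157.4 = 265 kN → 199 kN.
Block shear: A_gv = 840, A_nv = 528, A_nt = 136 mm²; R_n = min(0.6F_uA_nv, 0.6F_yA_gv) + U_bs·F_u·A_nt = 180.4 kN → 135 kN.
Block shear governs: 135 kN.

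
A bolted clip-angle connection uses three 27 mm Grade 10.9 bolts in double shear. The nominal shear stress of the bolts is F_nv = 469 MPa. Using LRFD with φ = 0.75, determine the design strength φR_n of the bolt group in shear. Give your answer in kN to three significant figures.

A_b = π × 27² / 4 = 572.6 mm².
R_n = F_nv · A_b · n · n_s = 469 × 572.6 × 3 × 2 / 1000 = 1611 kN.
Design strength φR_n = 0.75 × 1611 = 1210 kN.

1210 kN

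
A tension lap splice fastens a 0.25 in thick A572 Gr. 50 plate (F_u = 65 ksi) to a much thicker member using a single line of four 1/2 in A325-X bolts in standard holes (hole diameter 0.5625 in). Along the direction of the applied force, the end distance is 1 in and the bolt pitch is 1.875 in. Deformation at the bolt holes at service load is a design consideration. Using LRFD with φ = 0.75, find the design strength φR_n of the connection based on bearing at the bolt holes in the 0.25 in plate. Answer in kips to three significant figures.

54.4 kips

Per bolt r_n = 1.2 l_c t F_u ≤ 2.4 d t F_u; upper limit = 2.4 × 0.5 × 0.25 × 65 = 19.5 kips.
Edge bolt: l_c = 1 − 0.5625/2 = 0.7188 in → 1.2 × 0.7188 × 0.25 × 65 = 14.02 → r_n = 14.02 kips.
Interior bolts: l_c = 1.875 − 0.5625 = 1.312 in → 1.2 × 1.312 × 0.25 × 65 = 25.59 → r_n = 19.5 kips.
R_n = 1 × 14.02 + 3 × 19.5 = 72.52 kips.
Design strength φR_n = 0.75 × 72.52 = 54.4 kips.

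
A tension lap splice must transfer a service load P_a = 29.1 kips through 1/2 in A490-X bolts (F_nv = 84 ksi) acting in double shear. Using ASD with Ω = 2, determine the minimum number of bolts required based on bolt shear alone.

A_b = π·0.5²/4 = 0.1963 in².
Per-bolt allowable strength R_n/Ω = 84 × 0.1963 × 2 / 2 = 16.49 kips.
n ≥ 29.1 / 16.49 = 1.764 → use 2 bolts.

2 bolts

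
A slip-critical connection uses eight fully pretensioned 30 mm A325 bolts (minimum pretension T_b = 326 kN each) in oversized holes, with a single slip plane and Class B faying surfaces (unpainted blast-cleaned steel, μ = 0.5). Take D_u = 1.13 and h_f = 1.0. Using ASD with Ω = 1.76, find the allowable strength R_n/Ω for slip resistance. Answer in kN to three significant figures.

R_n = μ · D_u · h_f · T_b · n_s · n_b = 0.5 × 1.13 × 1.0 × 326 × 1 × 8 = 1474 kN.
Allowable strength R_n/Ω = 1474 / 1.76 = 837 kN.

837 kN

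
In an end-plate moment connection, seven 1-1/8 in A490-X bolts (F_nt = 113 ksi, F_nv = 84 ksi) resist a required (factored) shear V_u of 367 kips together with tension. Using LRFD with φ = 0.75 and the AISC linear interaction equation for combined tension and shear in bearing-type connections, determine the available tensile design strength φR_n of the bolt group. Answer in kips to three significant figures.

273 kips

A_b = π·1.125²/4 = 0.994 in²; f_rv = 367 / (7 × 0.994) = 52.74 ksi.
F'_nt = 1.3 F_nt − (F_nt / φF_nv) f_rv = 1.3·113 − (113/(0.75·84))·52.74 = 52.3 ksi, capped at F_nt → F'_nt = 52.3 ksi.
R_n = F'_nt · A_b · n = 52.3 × 0.994 × 7 = 363.9 kips.
Design strength φR_n = 0.75 × 363.9 = 273 kips.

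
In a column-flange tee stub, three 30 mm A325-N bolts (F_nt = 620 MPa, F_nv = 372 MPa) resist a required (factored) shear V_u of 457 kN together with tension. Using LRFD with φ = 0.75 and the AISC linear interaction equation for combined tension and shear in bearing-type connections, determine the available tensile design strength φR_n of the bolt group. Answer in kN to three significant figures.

520 kN

A_b = π·30²/4 = 706.9 mm²; f_rv = 457 × 1000 / (3 × 706.9) = 215.5 MPa.
F'_nt = 1.3 F_nt − (F_nt / φF_nv) f_rv = 1.3·620 − (620/(0.75·372))·215.5 = 327.1 MPa, capped at F_nt → F'_nt = 327.1 MPa.
R_n = F'_nt · A_b · n = 327.1 × 706.9 × 3 / 1000 = 693.6 kN.
Design strength φR_n = 0.75 × 693.6 = 520 kN.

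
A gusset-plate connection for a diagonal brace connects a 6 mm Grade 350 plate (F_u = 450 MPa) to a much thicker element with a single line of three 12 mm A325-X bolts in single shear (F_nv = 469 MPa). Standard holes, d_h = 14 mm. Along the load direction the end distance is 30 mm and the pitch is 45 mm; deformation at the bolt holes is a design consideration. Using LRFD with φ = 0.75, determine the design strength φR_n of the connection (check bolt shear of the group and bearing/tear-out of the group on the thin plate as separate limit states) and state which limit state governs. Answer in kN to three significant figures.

Bolt shear: A_b = π·12²/4 = 113.1 mm²; R_n = 469 × 113.1 × 3 × 1 / 1000 = 159.1 kN → 0.75 × 159.1 = 119 kN.
Bearing (1.2 l_c t F_u ≤ 2.4 d t F_u): upper limit = 2.4·12·6·450 / 1000 = 77.76 kN.
  Edge l_c = 30 − 14/2 = 23 → r_n = 74.52 kN; interior l_c = 45 − 14 = 31 → r_n = 77.76 kN.
  R_n,bearing = 1·74.52 + 2·77.76 = 230 kN → 0.75 × 230 = 173 kN.
Bolt shear governs: 119 kN.

119 kN (bolt shear governs)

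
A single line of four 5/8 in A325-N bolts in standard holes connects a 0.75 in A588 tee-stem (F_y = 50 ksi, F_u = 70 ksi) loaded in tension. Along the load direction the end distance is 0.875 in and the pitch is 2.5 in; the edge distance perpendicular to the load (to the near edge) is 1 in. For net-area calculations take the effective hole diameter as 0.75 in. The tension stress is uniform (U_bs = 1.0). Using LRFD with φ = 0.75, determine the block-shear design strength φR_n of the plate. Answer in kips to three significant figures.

Shear plane L_v = 0.875 + 3·2.5 = 8.375 in; A_gv = 8.375 × 0.75 = 6.281 in².
A_nv = (8.375 − 3.5·0.75) × 0.75 = 4.312 in².
A_nt = (1 − 0.5·0.75) × 0.75 = 0.4688 in².
0.6 F_u A_nv = 181.1 kips; 0.6 F_y A_gv = 188.4 kips → shear rupture governs the shear term.
R_n = 181.1 + 1.0 × 70 × 0.4688 = 213.9 kips.
Design strength φR_n = 0.75 × 213.9 = 160 kips.

160 kips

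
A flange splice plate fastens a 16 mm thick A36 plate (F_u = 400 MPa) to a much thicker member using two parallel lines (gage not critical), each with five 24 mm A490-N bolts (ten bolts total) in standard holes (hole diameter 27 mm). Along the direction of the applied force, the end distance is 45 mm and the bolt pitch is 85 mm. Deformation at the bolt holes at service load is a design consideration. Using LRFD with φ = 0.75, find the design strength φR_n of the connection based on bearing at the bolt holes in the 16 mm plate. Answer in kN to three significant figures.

2570 kN

Per bolt r_n = 1.2 l_c t F_u ≤ 2.4 d t F_u; upper limit = 2.4 × 24 × 16 × 400 / 1000 = 368.6 kN.
Edge bolt: l_c = 45 − 27/2 = 31.5 mm → 1.2 × 31.5 × 16 × 400 / 1000 = 241.9 → r_n = 241.9 kN.
Interior bolts: l_c = 85 − 27 = 58 mm → 1.2 × 58 × 16 × 400 / 1000 = 445.4 → r_n = 368.6 kN.
R_n = 2 × 241.9 + 8 × 368.6 = 3433 kN.
Design strength φR_n = 0.75 × 3433 = 2570 kN.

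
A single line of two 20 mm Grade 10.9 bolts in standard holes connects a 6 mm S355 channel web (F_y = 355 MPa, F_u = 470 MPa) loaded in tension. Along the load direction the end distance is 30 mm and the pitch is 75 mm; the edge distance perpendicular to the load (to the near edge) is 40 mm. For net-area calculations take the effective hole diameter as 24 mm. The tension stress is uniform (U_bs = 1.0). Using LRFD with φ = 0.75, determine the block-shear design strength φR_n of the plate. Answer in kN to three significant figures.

Shear plane L_v = 30 + 1·75 = 105 mm; A_gv = 105 × 6 = 630 mm².
A_nv = (105 − 1.5·24) × 6 = 414 mm².
A_nt = (40 − 0.5·24) × 6 = 168 mm².
0.6 F_u A_nv = 116.7 kN; 0.6 F_y A_gv = 134.2 kN → shear rupture governs the shear term.
R_n = 116.7 + 1.0 × 470 × 168 / 1000 = 195.7 kN.
Design strength φR_n = 0.75 × 195.7 = 147 kN.

147 kN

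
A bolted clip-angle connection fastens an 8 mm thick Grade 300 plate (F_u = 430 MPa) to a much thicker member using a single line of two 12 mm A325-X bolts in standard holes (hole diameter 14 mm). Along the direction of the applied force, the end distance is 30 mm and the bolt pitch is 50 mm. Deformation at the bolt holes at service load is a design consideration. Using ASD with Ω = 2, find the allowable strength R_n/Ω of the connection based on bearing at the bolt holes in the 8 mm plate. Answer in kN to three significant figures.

97 kN

Per bolt r_n = 1.2 l_c t F_u ≤ 2.4 d t F_u; upper limit = 2.4 × 12 × 8 × 430 / 1000 = 99.07 kN.
Edge bolt: l_c = 30 − 14/2 = 23 mm → 1.2 × 23 × 8 × 430 / 1000 = 94.94 → r_n = 94.94 kN.
Interior bolts: l_c = 50 − 14 = 36 mm → 1.2 × 36 × 8 × 430 / 1000 = 148.6 → r_n = 99.07 kN.
R_n = 1 × 94.94 + 1 × 99.07 = 194 kN.
Allowable strength R_n/Ω = 194 / 2 = 97 kN.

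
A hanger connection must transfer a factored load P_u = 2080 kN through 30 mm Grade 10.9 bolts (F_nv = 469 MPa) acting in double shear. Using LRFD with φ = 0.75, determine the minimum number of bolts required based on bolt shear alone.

5 bolts

A_b = π·30²/4 = 706.9 mm².
Per-bolt design strength φR_n = 0.75 × 469 × 706.9 × 2 / 1000 = 497.3 kN.
n ≥ 2080 / 497.3 = 4.183 → use 5 bolts.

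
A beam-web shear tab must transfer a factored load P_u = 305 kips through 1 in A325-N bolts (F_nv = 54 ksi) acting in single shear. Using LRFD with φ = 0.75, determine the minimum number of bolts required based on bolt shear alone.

10 bolts

A_b = π·1²/4 = 0.7854 in².
Per-bolt design strength φR_n = 0.75 × 54 × 0.7854 × 1 = 31.81 kips.
n ≥ 305 / 31.81 = 9.589 → use 10 bolts.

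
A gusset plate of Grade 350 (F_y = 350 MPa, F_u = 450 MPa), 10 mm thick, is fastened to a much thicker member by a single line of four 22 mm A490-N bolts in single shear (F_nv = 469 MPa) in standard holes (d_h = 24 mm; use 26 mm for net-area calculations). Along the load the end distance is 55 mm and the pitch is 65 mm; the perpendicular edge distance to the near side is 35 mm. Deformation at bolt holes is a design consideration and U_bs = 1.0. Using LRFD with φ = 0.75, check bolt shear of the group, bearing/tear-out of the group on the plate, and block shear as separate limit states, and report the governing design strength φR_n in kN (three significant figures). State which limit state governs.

Bolt shear: A_b = π·22²/4 = 380.1 mm²; R_n = 469 × 380.1 × 4 × 1 / 1000 = 713.1 kN → 0.75 × 713.1 = 535 kN.
Bearing: edge l_c = 43, r_n = 232.2 kN; interior l_c = 41, r_n = 221.4 kN; R_n = 232.2 + 3·221.4 = 896.4 kN → 672 kN.
Block shear: A_gv = 2500, A_nv = 1590, A_nt = 220 mm²; R_n = min(0.6F_uA_nv, 0.6F_yA_gv) + U_bs·F_u·A_nt = 528.3 kN → 396 kN.
Block shear governs: 396 kN.

396 kN (block shear governs)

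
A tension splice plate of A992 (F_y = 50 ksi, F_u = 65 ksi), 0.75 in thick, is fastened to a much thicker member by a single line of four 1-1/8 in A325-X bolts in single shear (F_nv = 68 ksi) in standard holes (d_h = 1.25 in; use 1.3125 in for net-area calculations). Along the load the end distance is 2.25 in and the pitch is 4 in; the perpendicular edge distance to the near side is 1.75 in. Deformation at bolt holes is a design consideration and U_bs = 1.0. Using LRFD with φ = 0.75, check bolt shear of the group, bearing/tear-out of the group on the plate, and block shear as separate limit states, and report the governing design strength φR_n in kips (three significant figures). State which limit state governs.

203 kips (bolt shear governs)

Bolt shear: A_b = π·1.125²/4 = 0.994 in²; R_n = 68 × 0.994 × 4 × 1 = 270.4 kips → 0.75 × 270.4 = 203 kips.
Bearing: edge l_c = 1.625, r_n = 95.06 kips; interior l_c = 2.75, r_n = 131.6 kips; R_n = 95.06 + 3·131.6 = 489.9 kips → 367 kips.
Block shear: A_gv = 10.69, A_nv = 7.242, A_nt = 0.8203 in²; R_n = min(0.6F_uA_nv, 0.6F_yA_gv) + U_bs·F_u·A_nt = 335.8 kips → 252 kips.
Bolt shear governs: 203 kips.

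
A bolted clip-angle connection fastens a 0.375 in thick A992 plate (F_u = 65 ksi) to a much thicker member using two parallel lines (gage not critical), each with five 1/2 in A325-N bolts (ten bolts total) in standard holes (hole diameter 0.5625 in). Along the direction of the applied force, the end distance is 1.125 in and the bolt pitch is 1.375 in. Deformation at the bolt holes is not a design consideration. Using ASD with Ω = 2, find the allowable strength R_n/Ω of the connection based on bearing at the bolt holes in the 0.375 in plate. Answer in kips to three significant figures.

Per bolt r_n = 1.5 l_c t F_u ≤ 3.0 d t F_u; upper limit = 3.0 × 0.5 × 0.375 × 65 = 36.56 kips.
Edge bolt: l_c = 1.125 − 0.5625/2 = 0.8438 in → 1.5 × 0.8438 × 0.375 × 65 = 30.85 → r_n = 30.85 kips.
Interior bolts: l_c = 1.375 − 0.5625 = 0.8125 in → 1.5 × 0.8125 × 0.375 × 65 = 29.71 → r_n = 29.71 kips.
R_n = 2 × 30.85 + 8 × 29.71 = 299.4 kips.
Allowable strength R_n/Ω = 299.4 / 2 = 150 kips.

150 kips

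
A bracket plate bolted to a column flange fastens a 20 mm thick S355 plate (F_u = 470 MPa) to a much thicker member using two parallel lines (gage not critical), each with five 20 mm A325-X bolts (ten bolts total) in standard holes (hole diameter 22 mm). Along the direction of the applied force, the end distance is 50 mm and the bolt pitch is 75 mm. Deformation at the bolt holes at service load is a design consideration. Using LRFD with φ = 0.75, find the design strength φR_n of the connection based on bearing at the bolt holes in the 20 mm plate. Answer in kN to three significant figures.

3370 kN

Per bolt r_n = 1.2 l_c t F_u ≤ 2.4 d t F_u; upper limit = 2.4 × 20 × 20 × 470 / 1000 = 451.2 kN.
Edge bolt: l_c = 50 − 22/2 = 39 mm → 1.2 × 39 × 20 × 470 / 1000 = 439.9 → r_n = 439.9 kN.
Interior bolts: l_c = 75 − 22 = 53 mm → 1.2 × 53 × 20 × 470 / 1000 = 597.8 → r_n = 451.2 kN.
R_n = 2 × 439.9 + 8 × 451.2 = 4489 kN.
Design strength φR_n = 0.75 × 4489 = 3370 kN.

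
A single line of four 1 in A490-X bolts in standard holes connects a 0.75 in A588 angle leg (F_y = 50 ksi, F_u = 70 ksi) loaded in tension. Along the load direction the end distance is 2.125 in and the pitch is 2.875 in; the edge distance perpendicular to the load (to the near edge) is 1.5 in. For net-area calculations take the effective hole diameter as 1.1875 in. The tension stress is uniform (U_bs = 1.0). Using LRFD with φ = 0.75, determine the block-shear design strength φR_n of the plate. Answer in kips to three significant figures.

191 kips

Shear plane L_v = 2.125 + 3·2.875 = 10.75 in; A_gv = 10.75 × 0.75 = 8.062 in².
A_nv = (10.75 − 3.5·1.1875) × 0.75 = 4.945 in².
A_nt = (1.5 − 0.5·1.1875) × 0.75 = 0.6797 in².
0.6 F_u A_nv = 207.7 kips; 0.6 F_y A_gv = 241.9 kips → shear rupture governs the shear term.
R_n = 207.7 + 1.0 × 70 × 0.6797 = 255.3 kips.
Design strength φR_n = 0.75 × 255.3 = 191 kips.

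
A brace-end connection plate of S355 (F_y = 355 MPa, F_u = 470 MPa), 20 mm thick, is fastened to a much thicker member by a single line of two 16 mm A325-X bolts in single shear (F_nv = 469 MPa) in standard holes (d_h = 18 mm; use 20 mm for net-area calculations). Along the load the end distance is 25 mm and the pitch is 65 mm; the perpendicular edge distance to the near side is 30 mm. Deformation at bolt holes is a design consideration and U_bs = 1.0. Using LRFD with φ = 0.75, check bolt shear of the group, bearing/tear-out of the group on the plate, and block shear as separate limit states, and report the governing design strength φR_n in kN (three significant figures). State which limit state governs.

Bolt shear: A_b = π·16²/4 = 201.1 mm²; R_n = 469 × 201.1 × 2 × 1 / 1000 = 188.6 kN → 0.75 × 188.6 = 141 kN.
Bearing: edge l_c = 16, r_n = 180.5 kN; interior l_c = 47, r_n = 361 kN; R_n = 180.5 + 1·361 = 541.4 kN → 406 kN.
Block shear: A_gv = 1800, A_nv = 1200, A_nt = 400 mm²; R_n = min(0.6F_uA_nv, 0.6F_yA_gv) + U_bs·F_u·A_nt = 526.4 kN → 395 kN.
Bolt shear governs: 141 kN.

141 kN (bolt shear governs)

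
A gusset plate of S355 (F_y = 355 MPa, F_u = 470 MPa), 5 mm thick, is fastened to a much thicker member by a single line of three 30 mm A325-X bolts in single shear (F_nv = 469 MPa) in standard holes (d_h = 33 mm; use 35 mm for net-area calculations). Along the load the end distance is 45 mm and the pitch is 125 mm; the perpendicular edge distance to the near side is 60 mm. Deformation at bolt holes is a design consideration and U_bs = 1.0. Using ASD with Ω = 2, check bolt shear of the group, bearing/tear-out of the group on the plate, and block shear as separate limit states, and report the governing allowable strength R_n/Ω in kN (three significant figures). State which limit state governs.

Bolt shear: A_b = π·30²/4 = 706.9 mm²; R_n = 469 × 706.9 × 3 × 1 / 1000 = 994.5 kN → 994.5 / 2 = 497 kN.
Bearing: edge l_c = 28.5, r_n = 80.37 kN; interior l_c = 92, r_n = 169.2 kN; R_n = 80.37 + 2·169.2 = 418.8 kN → 209 kN.
Block shear: A_gv = 1475, A_nv = 1038, A_nt = 212.5 mm²; R_n = min(0.6F_uA_nv, 0.6F_yA_gv) + U_bs·F_u·A_nt = 392.4 kN → 196 kN.
Block shear governs: 196 kN.

196 kN (block shear governs)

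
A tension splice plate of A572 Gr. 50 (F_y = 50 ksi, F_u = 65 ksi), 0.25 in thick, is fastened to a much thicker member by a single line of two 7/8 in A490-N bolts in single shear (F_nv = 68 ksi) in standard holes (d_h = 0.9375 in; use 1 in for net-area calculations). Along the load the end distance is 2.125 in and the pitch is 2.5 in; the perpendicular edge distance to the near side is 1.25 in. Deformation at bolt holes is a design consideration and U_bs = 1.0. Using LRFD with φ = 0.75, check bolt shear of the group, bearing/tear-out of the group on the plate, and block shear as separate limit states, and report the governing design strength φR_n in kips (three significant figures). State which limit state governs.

32 kips (block shear governs)

Bolt shear: A_b = π·0.875²/4 = 0.6013 in²; R_n = 68 × 0.6013 × 2 × 1 = 81.78 kips → 0.75 × 81.78 = 61.3 kips.
Bearing: edge l_c = 1.656, r_n = 32.3 kips; interior l_c = 1.562, r_n = 30.47 kips; R_n = 32.3 + 1·30.47 = 62.77 kips → 47.1 kips.
Block shear: A_gv = 1.156, A_nv = 0.7812, A_nt = 0.1875 in²; R_n = min(0.6F_uA_nv, 0.6F_yA_gv) + U_bs·F_u·A_nt = 42.66 kips → 32 kips.
Block shear governs: 32 kips.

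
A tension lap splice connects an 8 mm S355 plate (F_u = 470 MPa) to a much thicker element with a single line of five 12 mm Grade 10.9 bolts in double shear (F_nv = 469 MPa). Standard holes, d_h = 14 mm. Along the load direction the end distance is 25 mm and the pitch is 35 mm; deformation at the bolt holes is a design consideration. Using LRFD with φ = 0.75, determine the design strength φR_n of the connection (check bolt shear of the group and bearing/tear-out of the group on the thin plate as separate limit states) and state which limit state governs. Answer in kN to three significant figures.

345 kN (bearing governs)

Bolt shear: A_b = π·12²/4 = 113.1 mm²; R_n = 469 × 113.1 × 5 × 2 / 1000 = 530.4 kN → 0.75 × 530.4 = 398 kN.
Bearing (1.2 l_c t F_u ≤ 2.4 d t F_u): upper limit = 2.4·12·8·470 / 1000 = 108.3 kN.
  Edge l_c = 25 − 14/2 = 18 → r_n = 81.22 kN; interior l_c = 35 − 14 = 21 → r_n = 94.75 kN.
  R_n,bearing = 1·81.22 + 4·94.75 = 460.2 kN → 0.75 × 460.2 = 345 kN.
Bearing governs: 345 kN.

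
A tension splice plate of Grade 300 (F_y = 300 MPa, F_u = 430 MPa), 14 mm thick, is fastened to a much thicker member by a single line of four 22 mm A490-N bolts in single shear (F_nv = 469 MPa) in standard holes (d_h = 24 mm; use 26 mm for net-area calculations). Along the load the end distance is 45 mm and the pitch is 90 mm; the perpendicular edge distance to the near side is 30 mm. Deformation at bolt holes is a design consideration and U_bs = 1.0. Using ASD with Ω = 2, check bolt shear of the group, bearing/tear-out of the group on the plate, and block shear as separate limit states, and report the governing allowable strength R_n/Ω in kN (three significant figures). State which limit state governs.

Bolt shear: A_b = π·22²/4 = 380.1 mm²; R_n = 469 × 380.1 × 4 × 1 / 1000 = 713.1 kN → 713.1 / 2 = 357 kN.
Bearing: edge l_c = 33, r_n = 238.4 kN; interior l_c = 66, r_n = 317.9 kN; R_n = 238.4 + 3·317.9 = 1192 kN → 596 kN.
Block shear: A_gv = 4410, A_nv = 3136, A_nt = 238 mm²; R_n = min(0.6F_uA_nv, 0.6F_yA_gv) + U_bs·F_u·A_nt = 896.1 kN → 448 kN.
Bolt shear governs: 357 kN.

357 kN (bolt shear governs)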